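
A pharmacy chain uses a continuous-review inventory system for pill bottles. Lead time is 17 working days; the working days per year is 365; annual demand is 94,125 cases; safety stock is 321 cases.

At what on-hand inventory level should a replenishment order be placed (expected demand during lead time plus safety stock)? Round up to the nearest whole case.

4,705 cases

Daily demand d = 94,125 / 365 = 257.877 cases/day
Demand during lead time = 257.877 × 17 = 4,383.90
Reorder point = 4,383.90 + 321 = 4,704.90 → round up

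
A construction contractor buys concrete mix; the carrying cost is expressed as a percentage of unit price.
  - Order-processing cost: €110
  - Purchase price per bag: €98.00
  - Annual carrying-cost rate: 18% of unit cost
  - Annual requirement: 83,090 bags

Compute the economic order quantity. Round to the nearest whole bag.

1,018 bags

Carrying cost H = €98 × 18% = €17.6400/bag/yr
Q* = √(2·D·S / H) = √(2·83,090·110 / 17.64) = √1,036,269.8 ≈ 1,017.97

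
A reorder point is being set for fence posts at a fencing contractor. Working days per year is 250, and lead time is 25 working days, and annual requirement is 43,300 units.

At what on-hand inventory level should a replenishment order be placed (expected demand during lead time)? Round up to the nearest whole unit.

4,330 units

Daily demand d = 43,300 / 250 = 173.200 units/day
Demand during lead time = 173.200 × 25 = 4,330.00
Reorder point = 4,330.00 → round up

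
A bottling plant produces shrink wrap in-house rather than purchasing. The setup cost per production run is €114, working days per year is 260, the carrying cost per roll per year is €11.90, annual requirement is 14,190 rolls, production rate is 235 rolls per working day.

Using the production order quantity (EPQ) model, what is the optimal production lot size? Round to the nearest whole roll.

Daily demand d = 14,190/260 = 54.577; p = 235; 1 − d/p = 0.76776
EPQ = √(2DS / (H(1 − d/p)))
    = √(2 × 14,190 × 114 / (11.9 × 0.76776)) ≈ 595.08

595 rolls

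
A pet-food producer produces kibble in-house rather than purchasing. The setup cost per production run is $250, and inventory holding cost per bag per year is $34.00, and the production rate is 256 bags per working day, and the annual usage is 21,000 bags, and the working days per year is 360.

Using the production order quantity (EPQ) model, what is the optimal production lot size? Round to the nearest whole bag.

d = 21,000/360 = 58.3333 bags/day;  effective holding cost H(1 − d/p) = 34·(1 − 58.3333/256) = 26.25260
Q* = √(2DS / H_eff) = √(2·21,000·250 / 26.25260) ≈ 632.42

632 bags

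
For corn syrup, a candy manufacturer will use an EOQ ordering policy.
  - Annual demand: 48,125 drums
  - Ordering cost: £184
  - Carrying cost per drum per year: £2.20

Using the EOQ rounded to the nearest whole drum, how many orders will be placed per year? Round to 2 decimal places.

Optimal lot size Q* = (2 × 48,125 × £184 / £2.2)^½ ≈ 2,837.25 → Q = 2,837
Orders per year = D/Q = 48,125 / 2,837 = 16.963

16.96 orders per year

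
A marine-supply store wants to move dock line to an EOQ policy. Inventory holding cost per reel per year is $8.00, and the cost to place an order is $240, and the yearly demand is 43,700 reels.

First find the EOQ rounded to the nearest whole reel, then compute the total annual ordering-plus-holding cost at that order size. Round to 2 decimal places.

EOQ = √(2DS/H) = √(2 × 43,700 × 240 / 8)
    = √(2,622,000.00) ≈ 1,619.26 → Q = 1,619 reels
Ordering: D/Q × S = 43,700/1,619 × $240 = $6,478.07
Holding:  Q/2 × H = 1,619/2 × $8 = $6,476.00
Total = $6,478.07 + $6,476.00 = $12,954.07

$12,954.07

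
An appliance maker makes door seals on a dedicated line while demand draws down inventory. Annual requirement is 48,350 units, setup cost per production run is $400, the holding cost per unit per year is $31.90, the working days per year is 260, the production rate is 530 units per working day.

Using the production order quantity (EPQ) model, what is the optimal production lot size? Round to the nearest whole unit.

1,367 units

d = 48,350/260 = 185.9615 units/day;  effective holding cost H(1 − d/p) = 31.9·(1 − 185.9615/530) = 20.70722
Q* = √(2DS / H_eff) = √(2·48,350·400 / 20.70722) ≈ 1,366.73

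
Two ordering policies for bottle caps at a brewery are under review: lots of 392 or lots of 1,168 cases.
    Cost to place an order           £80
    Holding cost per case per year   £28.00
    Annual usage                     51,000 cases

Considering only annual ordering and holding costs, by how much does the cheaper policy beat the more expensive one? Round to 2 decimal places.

£3,948.99

TC(Q) = (D/Q)S + (Q/2)H
TC(392) = (51,000/392)×80 + (392/2)×28 = £15,896.16
TC(1,168) = (51,000/1,168)×80 + (1,168/2)×28 = £19,845.15
Lots of 392 are cheaper by £3,948.99.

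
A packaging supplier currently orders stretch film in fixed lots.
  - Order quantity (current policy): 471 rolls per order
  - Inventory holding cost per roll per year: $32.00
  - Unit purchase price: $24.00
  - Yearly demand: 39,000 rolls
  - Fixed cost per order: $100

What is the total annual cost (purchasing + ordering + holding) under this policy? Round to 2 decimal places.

$951,816.25

Orders/yr = 39,000/471 = 82.803; ordering cost = 82.803 × $100 = $8,280.25
Average inventory = 471/2 = 235.5; holding cost = 235.5 × $32 = $7,536.00
Purchase cost = D·C = 39,000 × 24 = $936,000.00
Total = $8,280.25 + $7,536.00 + $936,000.00 = $951,816.25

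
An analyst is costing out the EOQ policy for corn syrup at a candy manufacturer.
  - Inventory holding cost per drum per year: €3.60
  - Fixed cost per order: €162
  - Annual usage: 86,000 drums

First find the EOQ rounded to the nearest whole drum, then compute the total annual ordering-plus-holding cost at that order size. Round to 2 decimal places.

€10,015.51

Q* = √(2·D·S / H) = √(2·86,000·162 / 3.6) = √7,740,000.0 ≈ 2,782.09 → Q = 2,782 drums
Orders/yr = 86,000/2,782 = 30.913; ordering cost = 30.913 × €162 = €5,007.91
Average inventory = 2,782/2 = 1391; holding cost = 1391 × €3.6 = €5,007.60
Total = €5,007.91 + €5,007.60 = €10,015.51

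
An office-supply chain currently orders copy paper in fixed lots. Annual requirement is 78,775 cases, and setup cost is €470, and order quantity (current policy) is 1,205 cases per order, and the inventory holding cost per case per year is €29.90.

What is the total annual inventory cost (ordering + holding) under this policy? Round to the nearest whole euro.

€48,740

Ordering: D/Q × S = 78,775/1,205 × €470 = €30,725.52
Holding:  Q/2 × H = 1,205/2 × €29.9 = €18,014.75
Total = €30,725.52 + €18,014.75 = €48,740.27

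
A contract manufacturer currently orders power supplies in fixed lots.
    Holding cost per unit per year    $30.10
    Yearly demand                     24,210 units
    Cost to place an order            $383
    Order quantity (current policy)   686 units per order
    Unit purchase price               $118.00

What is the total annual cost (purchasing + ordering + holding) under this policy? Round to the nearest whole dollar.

$2,880,621

Ordering: D/Q × S = 24,210/686 × $383 = $13,516.66
Holding:  Q/2 × H = 686/2 × $30.1 = $10,324.30
Purchase cost = D·C = 24,210 × 118 = $2,856,780.00
Total = $13,516.66 + $10,324.30 + $2,856,780.00 = $2,880,620.96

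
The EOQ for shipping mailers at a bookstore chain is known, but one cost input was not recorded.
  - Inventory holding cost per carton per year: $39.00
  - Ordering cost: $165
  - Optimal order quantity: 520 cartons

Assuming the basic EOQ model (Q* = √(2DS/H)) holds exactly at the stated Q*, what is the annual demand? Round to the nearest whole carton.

31,956 cartons per year

EOQ relation: Q² = 2DS/H, so rearrange for the unknown.
D = Q²H / (2S) = 520² × 39 / (2 × 165) = 31,956.36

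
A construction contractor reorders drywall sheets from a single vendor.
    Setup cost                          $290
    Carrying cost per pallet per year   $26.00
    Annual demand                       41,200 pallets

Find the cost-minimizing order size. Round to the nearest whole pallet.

EOQ = √(2DS/H) = √(2 × 41,200 × 290 / 26)
    = √(919,076.92) ≈ 958.68

959 pallets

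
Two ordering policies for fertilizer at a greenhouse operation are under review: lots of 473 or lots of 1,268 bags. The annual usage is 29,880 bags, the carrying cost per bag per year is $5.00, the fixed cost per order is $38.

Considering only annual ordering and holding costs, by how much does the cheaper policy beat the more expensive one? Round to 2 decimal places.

For each Q, cost = (D/Q)·S + (Q/2)·H.
TC(473) = (29,880/473)×38 + (473/2)×5 = $3,583.01
TC(1,268) = (29,880/1,268)×38 + (1,268/2)×5 = $4,065.46
Cheaper: Q = 473.  Difference = $482.45

$482.45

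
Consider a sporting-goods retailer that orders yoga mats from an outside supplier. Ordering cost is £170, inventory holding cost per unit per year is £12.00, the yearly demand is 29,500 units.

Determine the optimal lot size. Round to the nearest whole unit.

EOQ = √(2DS/H) = √(2 × 29,500 × 170 / 12)
    = √(835,833.33) ≈ 914.24

914 units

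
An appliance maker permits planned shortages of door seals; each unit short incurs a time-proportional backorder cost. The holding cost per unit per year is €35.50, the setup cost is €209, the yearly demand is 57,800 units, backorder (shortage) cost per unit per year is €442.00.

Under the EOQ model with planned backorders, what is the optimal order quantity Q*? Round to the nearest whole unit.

Q* = √(2DS/H) · √((H + b)/b)
   = √(2 × 57,800 × 209 / 35.5) · √((35.5 + 442) / 442)
   = 824.969 × 1.0394 ≈ 857.46

857 units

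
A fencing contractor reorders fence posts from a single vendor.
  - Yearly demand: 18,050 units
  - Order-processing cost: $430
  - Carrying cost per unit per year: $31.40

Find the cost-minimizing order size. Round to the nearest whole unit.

EOQ = √(2DS/H) = √(2 × 18,050 × 430 / 31.4)
    = √(494,363.06) ≈ 703.11

703 units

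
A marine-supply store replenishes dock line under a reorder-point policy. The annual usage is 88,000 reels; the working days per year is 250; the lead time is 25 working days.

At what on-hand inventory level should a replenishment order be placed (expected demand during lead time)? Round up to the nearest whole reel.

Daily demand d = 88,000 / 250 = 352.000 reels/day
Demand during lead time = 352.000 × 25 = 8,800.00
Reorder point = 8,800.00 → round up

8,800 reels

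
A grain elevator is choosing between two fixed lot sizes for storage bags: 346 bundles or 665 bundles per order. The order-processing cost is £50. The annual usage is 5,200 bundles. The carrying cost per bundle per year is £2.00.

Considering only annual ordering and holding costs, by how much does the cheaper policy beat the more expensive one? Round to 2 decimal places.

£41.47

For each Q, cost = (D/Q)·S + (Q/2)·H.
TC(346) = (5,200/346)×50 + (346/2)×2 = £1,097.45
TC(665) = (5,200/665)×50 + (665/2)×2 = £1,055.98
Cheaper: Q = 665.  Difference = £41.47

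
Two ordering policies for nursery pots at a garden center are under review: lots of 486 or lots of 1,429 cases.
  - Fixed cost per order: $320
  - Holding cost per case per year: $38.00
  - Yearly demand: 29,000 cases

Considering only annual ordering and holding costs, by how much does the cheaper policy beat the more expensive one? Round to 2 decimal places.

For each Q, cost = (D/Q)·S + (Q/2)·H.
TC(486) = (29,000/486)×320 + (486/2)×38 = $28,328.65
TC(1,429) = (29,000/1,429)×320 + (1,429/2)×38 = $33,645.05
|ΔTC| = |$28,328.65 − $33,645.05| = $5,316.40

$5,316.40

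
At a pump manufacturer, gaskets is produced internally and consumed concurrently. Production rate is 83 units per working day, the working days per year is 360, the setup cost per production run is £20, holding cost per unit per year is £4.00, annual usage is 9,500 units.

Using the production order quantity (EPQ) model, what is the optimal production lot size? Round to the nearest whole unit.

373 units

d = 9,500/360 = 26.3889 units/day;  effective holding cost H(1 − d/p) = 4·(1 − 26.3889/83) = 2.72825
Q* = √(2DS / H_eff) = √(2·9,500·20 / 2.72825) ≈ 373.21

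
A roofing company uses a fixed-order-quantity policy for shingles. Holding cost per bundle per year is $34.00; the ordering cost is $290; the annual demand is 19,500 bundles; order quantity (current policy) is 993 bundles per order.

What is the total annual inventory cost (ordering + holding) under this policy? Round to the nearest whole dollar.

$22,576

Ordering: D/Q × S = 19,500/993 × $290 = $5,694.86
Holding:  Q/2 × H = 993/2 × $34 = $16,881.00
Total = $5,694.86 + $16,881.00 = $22,575.86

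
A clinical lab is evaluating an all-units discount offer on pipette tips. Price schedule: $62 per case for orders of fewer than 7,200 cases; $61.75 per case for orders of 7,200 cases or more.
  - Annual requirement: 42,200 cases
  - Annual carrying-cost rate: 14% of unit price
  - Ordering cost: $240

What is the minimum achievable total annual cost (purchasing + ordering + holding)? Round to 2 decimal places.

$2,629,659.79

H₁ = 14%×$62 = $8.6800;  H₂ = 14%×$61.75 = $8.6450
EOQ₁ = √(2×42,200×240/8.6800) = 1,527.63  (< 7,200, feasible at tier 1)
EOQ₂ = √(2×42,200×240/8.6450) = 1,530.72  (< 7,200 → use Q = 7,200 at tier-2 price)
TC(tier 1 (EOQ₁), Q≈1,527.6) = $2,629,659.79
TC(tier 2, Q≈7,200.0) = $2,638,378.67
Minimum at tier 1 (EOQ₁): $2,629,659.79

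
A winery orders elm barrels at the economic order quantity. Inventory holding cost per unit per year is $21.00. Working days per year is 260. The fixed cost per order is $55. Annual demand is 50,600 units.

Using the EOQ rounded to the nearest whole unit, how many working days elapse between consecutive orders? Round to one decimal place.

Q* = √(2·D·S / H) = √(2·50,600·55 / 21) = √265,047.6 ≈ 514.83 → Q = 515 units
T = Q/D × 260 days = 515/50,600 × 260 = 2.646 days

2.6 days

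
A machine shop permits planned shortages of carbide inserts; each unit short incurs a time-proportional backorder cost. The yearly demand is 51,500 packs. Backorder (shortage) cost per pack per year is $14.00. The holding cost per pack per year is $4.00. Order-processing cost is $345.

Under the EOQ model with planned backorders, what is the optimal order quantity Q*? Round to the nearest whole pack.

3,380 packs

Q* = √(2DS/H) · √((H + b)/b)
   = √(2 × 51,500 × 345 / 4) · √((4 + 14) / 14)
   = 2,980.562 × 1.1339 ≈ 3,379.64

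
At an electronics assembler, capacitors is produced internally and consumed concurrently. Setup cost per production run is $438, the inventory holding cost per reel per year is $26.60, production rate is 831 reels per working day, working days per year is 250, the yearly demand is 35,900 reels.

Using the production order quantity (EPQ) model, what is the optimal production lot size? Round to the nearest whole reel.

d = 35,900/250 = 143.6000 reels/day;  effective holding cost H(1 − d/p) = 26.6·(1 − 143.6000/831) = 22.00342
Q* = √(2DS / H_eff) = √(2·35,900·438 / 22.00342) ≈ 1,195.51

1,196 reels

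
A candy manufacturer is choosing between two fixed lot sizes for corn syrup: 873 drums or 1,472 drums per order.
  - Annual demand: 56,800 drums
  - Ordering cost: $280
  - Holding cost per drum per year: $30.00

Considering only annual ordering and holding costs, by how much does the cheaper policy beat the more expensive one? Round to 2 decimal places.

$1,571.71

TC(Q) = (D/Q)S + (Q/2)H
TC(873) = (56,800/873)×280 + (873/2)×30 = $31,312.64
TC(1,472) = (56,800/1,472)×280 + (1,472/2)×30 = $32,884.35
Cheaper: Q = 873.  Difference = $1,571.71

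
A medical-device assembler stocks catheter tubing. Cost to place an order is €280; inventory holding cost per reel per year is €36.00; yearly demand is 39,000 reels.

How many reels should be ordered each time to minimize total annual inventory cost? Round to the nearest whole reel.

779 reels

Q* = √(2·D·S / H) = √(2·39,000·280 / 36) = √606,666.7 ≈ 778.89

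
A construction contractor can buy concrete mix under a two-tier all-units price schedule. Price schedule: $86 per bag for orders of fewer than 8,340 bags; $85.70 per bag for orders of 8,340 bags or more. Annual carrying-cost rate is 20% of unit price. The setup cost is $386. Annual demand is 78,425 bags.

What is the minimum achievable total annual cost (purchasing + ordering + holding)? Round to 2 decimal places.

$6,776,820.09

H₁ = 20%×$86 = $17.2000;  H₂ = 20%×$85.70 = $17.1400
EOQ₁ = √(2×78,425×386/17.2000) = 1,876.17  (< 8,340, feasible at tier 1)
EOQ₂ = √(2×78,425×386/17.1400) = 1,879.45  (< 8,340 → use Q = 8,340 at tier-2 price)
TC(tier 1 (EOQ₁), Q≈1,876.2) = $6,776,820.09
TC(tier 2, Q≈8,340.0) = $6,796,126.04
Minimum at tier 1 (EOQ₁): $6,776,820.09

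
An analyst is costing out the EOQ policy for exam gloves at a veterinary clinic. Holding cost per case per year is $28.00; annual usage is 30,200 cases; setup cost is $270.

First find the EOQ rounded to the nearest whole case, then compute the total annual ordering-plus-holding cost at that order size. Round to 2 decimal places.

EOQ = √(2DS/H) = √(2 × 30,200 × 270 / 28)
    = √(582,428.57) ≈ 763.17 → Q = 763 cases
Orders/yr = 30,200/763 = 39.581; ordering cost = 39.581 × $270 = $10,686.76
Average inventory = 763/2 = 381.5; holding cost = 381.5 × $28 = $10,682.00
Total = $10,686.76 + $10,682.00 = $21,368.76

$21,368.76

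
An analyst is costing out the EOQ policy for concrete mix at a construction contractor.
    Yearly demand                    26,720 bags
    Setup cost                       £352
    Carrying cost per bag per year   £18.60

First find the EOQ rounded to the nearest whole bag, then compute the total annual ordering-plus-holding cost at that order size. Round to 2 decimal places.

£18,705.14

EOQ = √(2DS/H) = √(2 × 26,720 × 352 / 18.6)
    = √(1,011,337.63) ≈ 1,005.65 → Q = 1,006 bags
Annual ordering cost = (D/Q)·S = (26,720/1,006) × 352 = £9,349.34
Annual holding cost  = (Q/2)·H = (1,006/2) × 18.6 = £9,355.80
Total = £9,349.34 + £9,355.80 = £18,705.14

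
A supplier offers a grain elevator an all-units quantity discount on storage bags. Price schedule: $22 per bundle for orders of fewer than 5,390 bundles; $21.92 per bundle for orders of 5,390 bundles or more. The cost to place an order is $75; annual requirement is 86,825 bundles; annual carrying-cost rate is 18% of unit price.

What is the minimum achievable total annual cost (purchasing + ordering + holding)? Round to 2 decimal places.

$1,915,045.53

H₁ = 18%×$22 = $3.9600;  H₂ = 18%×$21.92 = $3.9456
EOQ₁ = √(2×86,825×75/3.9600) = 1,813.51  (< 5,390, feasible at tier 1)
EOQ₂ = √(2×86,825×75/3.9456) = 1,816.82  (< 5,390 → use Q = 5,390 at tier-2 price)
TC(tier 1 (EOQ₁), Q≈1,813.5) = $1,917,331.51
TC(tier 2, Q≈5,390.0) = $1,915,045.53
Minimum at tier 2: $1,915,045.53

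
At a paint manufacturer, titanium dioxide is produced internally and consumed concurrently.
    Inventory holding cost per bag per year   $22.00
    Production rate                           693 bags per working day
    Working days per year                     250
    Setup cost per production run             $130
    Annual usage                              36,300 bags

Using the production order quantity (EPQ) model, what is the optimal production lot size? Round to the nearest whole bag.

737 bags

Daily demand d = 36,300/250 = 145.200; p = 693; 1 − d/p = 0.79048
EPQ = √(2DS / (H(1 − d/p)))
    = √(2 × 36,300 × 130 / (22 × 0.79048)) ≈ 736.69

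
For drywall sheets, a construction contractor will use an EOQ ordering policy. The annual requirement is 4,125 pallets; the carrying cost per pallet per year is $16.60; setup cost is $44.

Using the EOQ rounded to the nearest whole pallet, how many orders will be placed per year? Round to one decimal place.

27.9 orders per year

2DS/H = 2·4,125·44/16.6 = 21,867.47
EOQ = √21,867.47 ≈ 147.88 → Q = 148
N = D/Q = 4,125/148 ≈ 27.872 orders/yr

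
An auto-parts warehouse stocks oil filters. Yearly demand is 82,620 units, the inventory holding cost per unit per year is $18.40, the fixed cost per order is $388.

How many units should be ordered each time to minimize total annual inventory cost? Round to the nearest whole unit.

EOQ = √(2DS/H) = √(2 × 82,620 × 388 / 18.4)
    = √(3,484,408.70) ≈ 1,866.66

1,867 units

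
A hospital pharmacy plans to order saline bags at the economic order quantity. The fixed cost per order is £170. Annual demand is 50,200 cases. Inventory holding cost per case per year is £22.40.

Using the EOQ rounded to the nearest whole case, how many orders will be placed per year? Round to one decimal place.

Q* = √(2·D·S / H) = √(2·50,200·170 / 22.4) = √761,964.3 ≈ 872.91 → Q = 873
N = D/Q = 50,200/873 ≈ 57.503 orders/yr

57.5 orders per year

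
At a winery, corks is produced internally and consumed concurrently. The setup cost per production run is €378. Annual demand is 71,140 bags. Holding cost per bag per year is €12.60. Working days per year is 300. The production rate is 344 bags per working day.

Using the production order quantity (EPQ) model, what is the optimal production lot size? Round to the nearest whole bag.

Daily demand d = 71,140/300 = 237.133; p = 344; 1 − d/p = 0.31066
EPQ = √(2DS / (H(1 − d/p)))
    = √(2 × 71,140 × 378 / (12.6 × 0.31066)) ≈ 3,706.73

3,707 bags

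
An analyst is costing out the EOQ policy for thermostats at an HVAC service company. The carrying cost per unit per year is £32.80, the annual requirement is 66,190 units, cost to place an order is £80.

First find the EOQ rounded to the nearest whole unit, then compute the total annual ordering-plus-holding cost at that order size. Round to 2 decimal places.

£18,637.74

EOQ = √(2DS/H) = √(2 × 66,190 × 80 / 32.8)
    = √(322,878.05) ≈ 568.22 → Q = 568 units
Ordering: D/Q × S = 66,190/568 × £80 = £9,322.54
Holding:  Q/2 × H = 568/2 × £32.8 = £9,315.20
Total = £9,322.54 + £9,315.20 = £18,637.74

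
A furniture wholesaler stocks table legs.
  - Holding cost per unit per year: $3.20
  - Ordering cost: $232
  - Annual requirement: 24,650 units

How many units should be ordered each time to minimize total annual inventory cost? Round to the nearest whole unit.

EOQ = √(2DS/H) = √(2 × 24,650 × 232 / 3.2)
    = √(3,574,250.00) ≈ 1,890.57

1,891 units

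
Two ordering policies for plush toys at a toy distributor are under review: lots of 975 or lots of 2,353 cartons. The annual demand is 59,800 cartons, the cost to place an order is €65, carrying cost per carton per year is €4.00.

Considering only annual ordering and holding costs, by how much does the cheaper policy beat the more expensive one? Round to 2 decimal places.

€421.27

For each Q, cost = (D/Q)·S + (Q/2)·H.
TC(975) = (59,800/975)×65 + (975/2)×4 = €5,936.67
TC(2,353) = (59,800/2,353)×65 + (2,353/2)×4 = €6,357.93
Cheaper: Q = 975.  Difference = €421.27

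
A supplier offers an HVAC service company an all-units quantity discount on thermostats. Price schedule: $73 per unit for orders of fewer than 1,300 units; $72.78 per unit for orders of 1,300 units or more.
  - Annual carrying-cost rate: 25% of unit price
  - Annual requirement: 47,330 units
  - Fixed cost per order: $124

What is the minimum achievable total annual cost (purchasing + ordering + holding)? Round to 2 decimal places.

H₁ = 25%×$73 = $18.2500;  H₂ = 25%×$72.78 = $18.1950
EOQ₁ = √(2×47,330×124/18.2500) = 801.98  (< 1,300, feasible at tier 1)
EOQ₂ = √(2×47,330×124/18.1950) = 803.19  (< 1,300 → use Q = 1,300 at tier-2 price)
TC(tier 1 (EOQ₁), Q≈802.0) = $3,469,726.11
TC(tier 2, Q≈1,300.0) = $3,461,018.70
Minimum at tier 2: $3,461,018.70

$3,461,018.70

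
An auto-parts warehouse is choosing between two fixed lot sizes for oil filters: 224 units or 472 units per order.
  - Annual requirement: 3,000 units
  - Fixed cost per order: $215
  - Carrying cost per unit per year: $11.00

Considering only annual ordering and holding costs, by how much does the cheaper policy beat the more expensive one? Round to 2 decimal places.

Annual cost at Q: ordering D·S/Q plus holding Q·H/2.
TC(224) = (3,000/224)×215 + (224/2)×11 = $4,111.46
TC(472) = (3,000/472)×215 + (472/2)×11 = $3,962.53
Cheaper: Q = 472.  Difference = $148.94

$148.94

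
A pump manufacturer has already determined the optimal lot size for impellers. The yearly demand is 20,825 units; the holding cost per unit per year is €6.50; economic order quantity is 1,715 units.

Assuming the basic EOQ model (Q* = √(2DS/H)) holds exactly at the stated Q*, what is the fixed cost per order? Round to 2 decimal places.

€459.01

EOQ relation: Q² = 2DS/H, so rearrange for the unknown.
S = Q²H / (2D) = 1,715² × 6.5 / (2 × 20,825) = 459.0147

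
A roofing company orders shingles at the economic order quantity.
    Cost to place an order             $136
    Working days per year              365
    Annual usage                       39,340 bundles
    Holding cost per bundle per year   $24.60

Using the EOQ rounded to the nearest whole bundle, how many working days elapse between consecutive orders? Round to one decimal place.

6.1 days

Q* = √(2·D·S / H) = √(2·39,340·136 / 24.6) = √434,978.9 ≈ 659.53 → Q = 660 bundles
Cycle time = (working days × Q)/D = (365 × 660) / 39,340 = 6.124 days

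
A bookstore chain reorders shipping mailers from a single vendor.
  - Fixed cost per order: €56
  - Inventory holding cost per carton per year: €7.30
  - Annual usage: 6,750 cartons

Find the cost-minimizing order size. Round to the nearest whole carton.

322 cartons

Optimal lot size Q* = (2 × 6,750 × €56 / €7.3)^½ ≈ 321.81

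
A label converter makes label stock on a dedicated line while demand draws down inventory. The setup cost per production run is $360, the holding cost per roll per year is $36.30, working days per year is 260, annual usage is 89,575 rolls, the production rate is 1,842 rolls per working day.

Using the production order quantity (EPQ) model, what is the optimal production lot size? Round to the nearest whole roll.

1,478 rolls

Daily demand d = 89,575/260 = 344.519; p = 1842; 1 − d/p = 0.81296
EPQ = √(2DS / (H(1 − d/p)))
    = √(2 × 89,575 × 360 / (36.3 × 0.81296)) ≈ 1,478.33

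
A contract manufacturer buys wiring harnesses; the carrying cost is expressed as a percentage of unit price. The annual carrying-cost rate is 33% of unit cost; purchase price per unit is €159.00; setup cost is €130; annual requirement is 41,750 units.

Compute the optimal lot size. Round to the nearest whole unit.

455 units

Holding cost per unit per year: H = 33% × €159 = €52.4700
Optimal lot size Q* = (2 × 41,750 × €130 / €52.47)^½ ≈ 454.84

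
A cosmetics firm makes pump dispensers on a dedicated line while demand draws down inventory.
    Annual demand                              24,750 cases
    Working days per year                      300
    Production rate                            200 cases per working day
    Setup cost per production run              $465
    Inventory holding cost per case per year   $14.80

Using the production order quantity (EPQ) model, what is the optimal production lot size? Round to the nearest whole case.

1,627 cases

d = 24,750/300 = 82.5000 cases/day;  effective holding cost H(1 − d/p) = 14.8·(1 − 82.5000/200) = 8.69500
Q* = √(2DS / H_eff) = √(2·24,750·465 / 8.69500) ≈ 1,627.03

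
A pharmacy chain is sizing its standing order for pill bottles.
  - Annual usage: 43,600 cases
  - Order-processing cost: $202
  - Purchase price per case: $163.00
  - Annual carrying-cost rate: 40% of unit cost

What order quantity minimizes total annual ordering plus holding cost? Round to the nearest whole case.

520 cases

Carrying cost H = $163 × 40% = $65.2000/case/yr
Optimal lot size Q* = (2 × 43,600 × $202 / $65.2)^½ ≈ 519.77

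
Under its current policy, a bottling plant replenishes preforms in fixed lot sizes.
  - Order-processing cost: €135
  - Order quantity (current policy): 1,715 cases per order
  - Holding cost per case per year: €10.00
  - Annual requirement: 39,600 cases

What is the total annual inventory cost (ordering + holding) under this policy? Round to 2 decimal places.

Ordering: D/Q × S = 39,600/1,715 × €135 = €3,117.20
Holding:  Q/2 × H = 1,715/2 × €10 = €8,575.00
Total = €3,117.20 + €8,575.00 = €11,692.20

€11,692.20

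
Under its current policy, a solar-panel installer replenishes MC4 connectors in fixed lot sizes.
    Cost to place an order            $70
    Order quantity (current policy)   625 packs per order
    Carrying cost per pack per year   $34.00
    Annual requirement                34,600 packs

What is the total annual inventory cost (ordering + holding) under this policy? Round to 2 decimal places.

Orders/yr = 34,600/625 = 55.360; ordering cost = 55.360 × $70 = $3,875.20
Average inventory = 625/2 = 312.5; holding cost = 312.5 × $34 = $10,625.00
Total = $3,875.20 + $10,625.00 = $14,500.20

$14,500.20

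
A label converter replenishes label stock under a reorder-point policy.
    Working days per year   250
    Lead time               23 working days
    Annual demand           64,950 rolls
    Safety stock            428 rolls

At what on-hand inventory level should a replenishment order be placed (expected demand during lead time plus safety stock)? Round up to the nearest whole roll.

Daily demand d = 64,950 / 250 = 259.800 rolls/day
Demand during lead time = 259.800 × 23 = 5,975.40
Reorder point = 5,975.40 + 428 = 6,403.40 → round up

6,404 rolls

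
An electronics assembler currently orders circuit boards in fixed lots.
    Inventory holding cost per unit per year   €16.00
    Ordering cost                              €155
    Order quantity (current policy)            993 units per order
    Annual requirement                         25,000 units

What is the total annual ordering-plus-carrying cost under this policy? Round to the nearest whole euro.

€11,846

Ordering: D/Q × S = 25,000/993 × €155 = €3,902.32
Holding:  Q/2 × H = 993/2 × €16 = €7,944.00
Total = €3,902.32 + €7,944.00 = €11,846.32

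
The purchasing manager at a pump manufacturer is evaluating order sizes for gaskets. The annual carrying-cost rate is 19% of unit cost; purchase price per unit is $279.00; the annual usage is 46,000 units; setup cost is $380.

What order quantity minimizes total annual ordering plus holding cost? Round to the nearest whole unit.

Holding cost per unit per year: H = 19% × $279 = $53.0100
2DS/H = 2·46,000·380/53.01 = 659,498.21
EOQ = √659,498.21 ≈ 812.09

812 units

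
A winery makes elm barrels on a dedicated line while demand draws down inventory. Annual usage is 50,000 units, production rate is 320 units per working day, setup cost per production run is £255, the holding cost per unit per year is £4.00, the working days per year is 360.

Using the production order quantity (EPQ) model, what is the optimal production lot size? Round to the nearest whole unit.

Daily demand d = 50,000/360 = 138.889; p = 320; 1 − d/p = 0.56597
EPQ = √(2DS / (H(1 − d/p)))
    = √(2 × 50,000 × 255 / (4 × 0.56597)) ≈ 3,356.16

3,356 units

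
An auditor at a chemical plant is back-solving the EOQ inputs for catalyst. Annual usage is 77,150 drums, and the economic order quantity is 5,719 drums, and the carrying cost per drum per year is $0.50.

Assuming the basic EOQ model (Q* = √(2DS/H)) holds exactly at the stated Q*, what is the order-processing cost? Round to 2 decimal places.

Since Q* = (2DS/H)^½, squaring gives Q*²·H = 2DS.
S = Q²H / (2D) = 5,719² × 0.5 / (2 × 77,150) = 105.9850

$105.98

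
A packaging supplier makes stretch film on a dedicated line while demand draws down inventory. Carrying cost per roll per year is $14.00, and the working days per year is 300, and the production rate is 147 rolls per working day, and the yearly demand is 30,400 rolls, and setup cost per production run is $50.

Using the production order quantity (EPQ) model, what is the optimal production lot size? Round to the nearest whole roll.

Daily demand d = 30,400/300 = 101.333; p = 147; 1 − d/p = 0.31066
EPQ = √(2DS / (H(1 − d/p)))
    = √(2 × 30,400 × 50 / (14 × 0.31066)) ≈ 836.05

836 rolls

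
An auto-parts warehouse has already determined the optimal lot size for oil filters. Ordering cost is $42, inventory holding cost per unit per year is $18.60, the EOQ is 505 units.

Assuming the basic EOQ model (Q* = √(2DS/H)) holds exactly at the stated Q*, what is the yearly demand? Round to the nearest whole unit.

EOQ relation: Q² = 2DS/H, so rearrange for the unknown.
D = Q²H / (2S) = 505² × 18.6 / (2 × 42) = 56,469.82

56,470 units per year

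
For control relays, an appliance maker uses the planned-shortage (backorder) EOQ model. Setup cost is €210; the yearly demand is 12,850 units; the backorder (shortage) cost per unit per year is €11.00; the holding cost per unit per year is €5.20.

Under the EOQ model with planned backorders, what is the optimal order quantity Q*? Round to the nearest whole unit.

1,236 units

Q* = √(2DS/H) · √((H + b)/b)
   = √(2 × 12,850 × 210 / 5.2) · √((5.2 + 11) / 11)
   = 1,018.766 × 1.2136 ≈ 1,236.33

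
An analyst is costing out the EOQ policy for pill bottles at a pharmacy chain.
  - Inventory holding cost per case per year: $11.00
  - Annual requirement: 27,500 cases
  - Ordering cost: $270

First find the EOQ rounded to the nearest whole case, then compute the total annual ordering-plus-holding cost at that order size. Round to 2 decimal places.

$12,780.85

Optimal lot size Q* = (2 × 27,500 × $270 / $11)^½ ≈ 1,161.90 → Q = 1,162 cases
Annual ordering cost = (D/Q)·S = (27,500/1,162) × 270 = $6,389.85
Annual holding cost  = (Q/2)·H = (1,162/2) × 11 = $6,391.00
Total = $6,389.85 + $6,391.00 = $12,780.85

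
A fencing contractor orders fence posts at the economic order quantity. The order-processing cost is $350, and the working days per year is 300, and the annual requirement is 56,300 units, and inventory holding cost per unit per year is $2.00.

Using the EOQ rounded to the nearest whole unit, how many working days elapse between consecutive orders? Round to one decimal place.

23.7 days

Optimal lot size Q* = (2 × 56,300 × $350 / $2)^½ ≈ 4,439.03 → Q = 4,439 units
Cycle time = (working days × Q)/D = (300 × 4,439) / 56,300 = 23.654 days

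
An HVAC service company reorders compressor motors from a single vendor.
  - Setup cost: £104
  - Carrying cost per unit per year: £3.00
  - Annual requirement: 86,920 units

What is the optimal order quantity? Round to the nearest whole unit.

Optimal lot size Q* = (2 × 86,920 × £104 / £3)^½ ≈ 2,454.88

2,455 units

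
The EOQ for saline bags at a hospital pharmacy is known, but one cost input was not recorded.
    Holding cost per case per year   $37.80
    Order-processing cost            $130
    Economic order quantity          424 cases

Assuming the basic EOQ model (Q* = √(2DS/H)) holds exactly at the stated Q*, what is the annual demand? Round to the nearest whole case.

Since Q* = (2DS/H)^½, squaring gives Q*²·H = 2DS.
D = Q²H / (2S) = 424² × 37.8 / (2 × 130) = 26,136.66

26,137 cases per year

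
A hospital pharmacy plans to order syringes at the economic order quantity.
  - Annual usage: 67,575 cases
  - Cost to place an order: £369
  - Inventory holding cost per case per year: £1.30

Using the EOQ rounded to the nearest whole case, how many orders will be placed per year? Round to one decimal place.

10.9 orders per year

EOQ = √(2DS/H) = √(2 × 67,575 × 369 / 1.3)
    = √(38,361,807.69) ≈ 6,193.69 → Q = 6,194
N = D/Q = 67,575/6,194 ≈ 10.910 orders/yr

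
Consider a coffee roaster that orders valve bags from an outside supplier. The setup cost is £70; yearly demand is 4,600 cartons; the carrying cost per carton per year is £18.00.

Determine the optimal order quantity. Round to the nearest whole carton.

189 cartons

Q* = √(2·D·S / H) = √(2·4,600·70 / 18) = √35,777.8 ≈ 189.15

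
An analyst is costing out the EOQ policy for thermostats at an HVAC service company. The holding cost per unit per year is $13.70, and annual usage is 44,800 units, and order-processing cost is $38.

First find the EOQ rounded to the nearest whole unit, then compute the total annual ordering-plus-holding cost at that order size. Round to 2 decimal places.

2DS/H = 2·44,800·38/13.7 = 248,525.55
EOQ = √248,525.55 ≈ 498.52 → Q = 499 units
Ordering: D/Q × S = 44,800/499 × $38 = $3,411.62
Holding:  Q/2 × H = 499/2 × $13.7 = $3,418.15
Total = $3,411.62 + $3,418.15 = $6,829.77

$6,829.77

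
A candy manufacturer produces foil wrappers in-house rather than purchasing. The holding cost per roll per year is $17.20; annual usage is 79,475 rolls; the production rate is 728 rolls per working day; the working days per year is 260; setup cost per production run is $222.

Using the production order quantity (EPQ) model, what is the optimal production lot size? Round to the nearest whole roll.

Daily demand d = 79,475/260 = 305.673; p = 728; 1 − d/p = 0.58012
EPQ = √(2DS / (H(1 − d/p)))
    = √(2 × 79,475 × 222 / (17.2 × 0.58012)) ≈ 1,880.55

1,881 rolls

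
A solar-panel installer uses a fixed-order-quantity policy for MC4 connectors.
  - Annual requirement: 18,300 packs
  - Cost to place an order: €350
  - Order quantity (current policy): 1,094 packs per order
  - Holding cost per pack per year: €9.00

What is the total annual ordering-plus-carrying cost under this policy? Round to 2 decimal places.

Ordering: D/Q × S = 18,300/1,094 × €350 = €5,854.66
Holding:  Q/2 × H = 1,094/2 × €9 = €4,923.00
Total = €5,854.66 + €4,923.00 = €10,777.66

€10,777.66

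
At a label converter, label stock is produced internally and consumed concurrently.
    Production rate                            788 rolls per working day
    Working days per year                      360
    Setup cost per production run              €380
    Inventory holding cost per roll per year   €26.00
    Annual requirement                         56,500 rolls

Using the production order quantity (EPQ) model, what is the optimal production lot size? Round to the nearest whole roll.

1,436 rolls

Daily demand d = 56,500/360 = 156.944; p = 788; 1 − d/p = 0.80083
EPQ = √(2DS / (H(1 − d/p)))
    = √(2 × 56,500 × 380 / (26 × 0.80083)) ≈ 1,436.06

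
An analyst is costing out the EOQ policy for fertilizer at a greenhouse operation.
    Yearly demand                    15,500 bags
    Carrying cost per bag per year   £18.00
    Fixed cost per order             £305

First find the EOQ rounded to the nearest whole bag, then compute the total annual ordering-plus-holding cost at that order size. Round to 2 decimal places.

£13,045.69

Optimal lot size Q* = (2 × 15,500 × £305 / £18)^½ ≈ 724.76 → Q = 725 bags
Ordering: D/Q × S = 15,500/725 × £305 = £6,520.69
Holding:  Q/2 × H = 725/2 × £18 = £6,525.00
Total = £6,520.69 + £6,525.00 = £13,045.69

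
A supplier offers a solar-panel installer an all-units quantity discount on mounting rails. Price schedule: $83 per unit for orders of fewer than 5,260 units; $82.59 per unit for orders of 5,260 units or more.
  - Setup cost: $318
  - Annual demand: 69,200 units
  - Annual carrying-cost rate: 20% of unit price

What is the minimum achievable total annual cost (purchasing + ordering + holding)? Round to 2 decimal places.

H₁ = 20%×$83 = $16.6000;  H₂ = 20%×$82.59 = $16.5180
EOQ₁ = √(2×69,200×318/16.6000) = 1,628.27  (< 5,260, feasible at tier 1)
EOQ₂ = √(2×69,200×318/16.5180) = 1,632.31  (< 5,260 → use Q = 5,260 at tier-2 price)
TC(tier 1 (EOQ₁), Q≈1,628.3) = $5,770,629.35
TC(tier 2, Q≈5,260.0) = $5,762,853.91
Minimum at tier 2: $5,762,853.91

$5,762,853.91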